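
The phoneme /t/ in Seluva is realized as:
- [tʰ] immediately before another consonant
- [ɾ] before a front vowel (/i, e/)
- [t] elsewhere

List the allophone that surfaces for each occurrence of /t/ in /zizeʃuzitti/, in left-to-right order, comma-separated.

[tʰ], [ɾ]

Occurrence 1 (position 9): immediately before another consonant → [tʰ].
Occurrence 2 (position 10): before a front vowel (/i, e/) → [ɾ].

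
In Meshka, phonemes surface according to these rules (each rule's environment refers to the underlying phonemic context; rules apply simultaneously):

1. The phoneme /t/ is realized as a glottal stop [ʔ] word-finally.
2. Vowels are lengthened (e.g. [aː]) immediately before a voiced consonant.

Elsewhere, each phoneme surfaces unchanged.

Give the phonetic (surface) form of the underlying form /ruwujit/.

[ruːwuːjiʔ]

/r/ stays [r].
Rule 2 applies to /u/ (between /r/ and /w/: before a voiced consonant) → [uː].
/w/ — not in any rule's target class → [w].
/u/ meets the environment for rule 2 (before a voiced consonant) → [uː].
/j/ (between /u/ and /i/) is unaffected → [j].
/i/ — between /j/ and /t/; rule 2 does not apply here → [i].
/t/ — word-final, word-finally — surfaces as [ʔ] (rule 1).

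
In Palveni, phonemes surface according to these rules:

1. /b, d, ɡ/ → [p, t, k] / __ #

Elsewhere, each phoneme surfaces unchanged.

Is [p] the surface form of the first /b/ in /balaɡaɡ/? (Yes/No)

No

/b/ (word-initial) is in the target of rule 1 but the environment (word-finally) is not met → [b].
The actual realization is [b], not [p].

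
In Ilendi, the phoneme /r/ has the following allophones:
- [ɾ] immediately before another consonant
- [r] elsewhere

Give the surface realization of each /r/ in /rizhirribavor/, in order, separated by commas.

Occurrence 1 (position 1): no conditioning environment matches → elsewhere allophone [r].
Occurrence 2 (position 6): immediately before another consonant → [ɾ].
Occurrence 3 (position 7): no conditioning environment matches → elsewhere allophone [r].
Occurrence 4 (position 13): no conditioning environment matches → elsewhere allophone [r].

[r], [ɾ], [r], [r]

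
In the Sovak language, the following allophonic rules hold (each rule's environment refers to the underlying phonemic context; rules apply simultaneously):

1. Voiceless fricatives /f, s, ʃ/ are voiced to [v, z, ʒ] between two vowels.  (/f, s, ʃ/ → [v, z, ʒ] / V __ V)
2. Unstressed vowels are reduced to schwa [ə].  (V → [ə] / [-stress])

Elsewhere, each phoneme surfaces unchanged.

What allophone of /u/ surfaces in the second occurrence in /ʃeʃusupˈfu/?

/u/ (between /s/ and /p/) occurs in an unstressed syllable → [ə] by rule 2.

[ə]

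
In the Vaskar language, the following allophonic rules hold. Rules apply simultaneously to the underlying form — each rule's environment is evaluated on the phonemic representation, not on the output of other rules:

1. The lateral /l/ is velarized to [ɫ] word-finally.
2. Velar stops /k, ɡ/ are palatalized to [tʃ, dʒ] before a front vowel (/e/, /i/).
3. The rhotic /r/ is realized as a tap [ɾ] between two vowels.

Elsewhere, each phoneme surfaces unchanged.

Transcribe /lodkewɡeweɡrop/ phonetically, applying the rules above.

[lodtʃewdʒeweɡrop]

/l/ (word-initial) fails the environment for rule 1, so it stays [l].
/k/ (between /d/ and /e/) occurs before a front vowel → [tʃ] by rule 2.
/ɡ/ (between /w/ and /e/) occurs before a front vowel → [dʒ] by rule 2.
/ɡ/ — between /e/ and /r/; rule 2 does not apply here → [ɡ].
/r/ (between /ɡ/ and /o/) fails the environment for rule 3, so it stays [r].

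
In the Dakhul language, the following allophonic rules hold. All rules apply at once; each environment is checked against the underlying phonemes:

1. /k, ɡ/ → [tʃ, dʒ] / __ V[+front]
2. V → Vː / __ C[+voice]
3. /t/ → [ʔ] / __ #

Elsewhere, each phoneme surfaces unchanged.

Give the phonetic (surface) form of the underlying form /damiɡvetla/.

/d/ (word-initial): no rule targets it → [d].
/a/ meets the environment for rule 2 (before a voiced consonant) → [aː].
/m/ (between /a/ and /i/) is unaffected → [m].
/i/ — between /m/ and /ɡ/, before a voiced consonant — surfaces as [iː] (rule 2).
/ɡ/ (between /i/ and /v/): rule 1 targets it, but not before a front vowel → unchanged [ɡ].
/v/ stays [v].
/e/ (between /v/ and /t/): rule 2 targets it, but not before a voiced consonant → unchanged [e].
/t/ — between /e/ and /l/; rule 3 does not apply here → [t].
/l/ — not in any rule's target class → [l].
/a/ (word-final) fails the environment for rule 2, so it stays [a].

[daːmiːɡvetla]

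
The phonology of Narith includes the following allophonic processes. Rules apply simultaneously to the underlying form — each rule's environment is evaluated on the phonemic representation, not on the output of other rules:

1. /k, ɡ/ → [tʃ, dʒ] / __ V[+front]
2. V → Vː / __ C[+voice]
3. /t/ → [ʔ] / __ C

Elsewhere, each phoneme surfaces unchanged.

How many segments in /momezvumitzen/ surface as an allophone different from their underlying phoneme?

5

Segments that undergo a rule: /o/ → [oː] (rule 2); /e/ → [eː] (rule 2); /u/ → [uː] (rule 2); /t/ → [ʔ] (rule 3); /e/ → [eː] (rule 2).
All other segments surface unchanged.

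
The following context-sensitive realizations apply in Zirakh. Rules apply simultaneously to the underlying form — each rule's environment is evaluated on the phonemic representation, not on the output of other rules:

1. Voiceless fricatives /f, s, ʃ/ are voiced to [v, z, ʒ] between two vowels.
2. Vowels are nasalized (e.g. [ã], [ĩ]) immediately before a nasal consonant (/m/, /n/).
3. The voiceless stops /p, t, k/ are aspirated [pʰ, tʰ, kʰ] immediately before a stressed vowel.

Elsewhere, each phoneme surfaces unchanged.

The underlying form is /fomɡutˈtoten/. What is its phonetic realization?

[fõmɡutˈtʰotẽn]

/f/ (word-initial): rule 1 targets it, but not between two vowels → unchanged [f].
/o/ (between /f/ and /m/): before a nasal consonant, so rule 2 applies → [õ].
/u/ (between /ɡ/ and /t/) is in the target of rule 2 but the environment (before a nasal consonant) is not met → [u].
/t/ (between /u/ and /t/) fails the environment for rule 3, so it stays [t].
/t/ — between /t/ and /o/, immediately before a stressed vowel — surfaces as [tʰ] (rule 3).
/o/ — between /t/ and /t/; rule 2 does not apply here → [o].
/t/ — between /o/ and /e/; rule 3 does not apply here → [t].
/e/ — between /t/ and /n/, before a nasal consonant — surfaces as [ẽ] (rule 2).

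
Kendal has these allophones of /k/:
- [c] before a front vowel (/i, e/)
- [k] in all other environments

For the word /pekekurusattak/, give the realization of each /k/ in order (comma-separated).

[c], [k], [k]

Occurrence 1 (position 3): before a front vowel → [c].
Occurrence 2 (position 5): no conditioning environment matches → elsewhere allophone [k].
Occurrence 3 (position 14): no conditioning environment matches → elsewhere allophone [k].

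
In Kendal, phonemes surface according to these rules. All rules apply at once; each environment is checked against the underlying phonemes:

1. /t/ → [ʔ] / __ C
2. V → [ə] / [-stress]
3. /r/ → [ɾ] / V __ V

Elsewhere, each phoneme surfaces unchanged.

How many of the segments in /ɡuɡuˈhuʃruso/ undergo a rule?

4

Segments that undergo a rule: /u/ → [ə] (rule 2); /u/ → [ə] (rule 2); /u/ → [ə] (rule 2); /o/ → [ə] (rule 2).
All other segments surface unchanged.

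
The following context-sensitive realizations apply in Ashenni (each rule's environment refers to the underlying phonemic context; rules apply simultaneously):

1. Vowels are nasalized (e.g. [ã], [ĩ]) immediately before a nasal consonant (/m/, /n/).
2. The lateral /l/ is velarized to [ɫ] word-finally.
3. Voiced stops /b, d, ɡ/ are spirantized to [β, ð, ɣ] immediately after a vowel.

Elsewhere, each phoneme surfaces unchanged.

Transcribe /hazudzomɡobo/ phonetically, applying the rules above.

[hazuðzõmɡoβo]

/h/ (word-initial) is unaffected → [h].
/a/ (between /h/ and /z/) is in the target of rule 1 but the environment (before a nasal consonant) is not met → [a].
/z/ (between /a/ and /u/): no rule targets it → [z].
/u/ — between /z/ and /d/; rule 1 does not apply here → [u].
/d/ (between /u/ and /z/): immediately after a vowel, so rule 3 applies → [ð].
/z/ — not in any rule's target class → [z].
/o/ meets the environment for rule 1 (before a nasal consonant) → [õ].
/m/ (between /o/ and /ɡ/): no rule targets it → [m].
/ɡ/ (between /m/ and /o/) fails the environment for rule 3, so it stays [ɡ].
/o/ (between /ɡ/ and /b/) is in the target of rule 1 but the environment (before a nasal consonant) is not met → [o].
/b/ (between /o/ and /o/) occurs immediately after a vowel → [β] by rule 3.
/o/ (word-final): rule 1 targets it, but not before a nasal consonant → unchanged [o].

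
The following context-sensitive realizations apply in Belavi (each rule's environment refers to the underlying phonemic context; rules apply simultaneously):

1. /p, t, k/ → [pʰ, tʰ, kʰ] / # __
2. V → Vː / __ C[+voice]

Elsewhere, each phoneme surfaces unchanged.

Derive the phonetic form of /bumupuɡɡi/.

[buːmupuːɡɡi]

/b/ — not in any rule's target class → [b].
Rule 2 applies to /u/ (between /b/ and /m/: before a voiced consonant) → [uː].
/m/ (between /u/ and /u/): no rule targets it → [m].
/u/ (between /m/ and /p/): rule 2 targets it, but not before a voiced consonant → unchanged [u].
/p/ (between /u/ and /u/) is in the target of rule 1 but the environment (word-initially) is not met → [p].
/u/ (between /p/ and /ɡ/) occurs before a voiced consonant → [uː] by rule 2.
/ɡ/ — not in any rule's target class → [ɡ].
/ɡ/ (between /ɡ/ and /i/): no rule targets it → [ɡ].
/i/ — word-final; rule 2 does not apply here → [i].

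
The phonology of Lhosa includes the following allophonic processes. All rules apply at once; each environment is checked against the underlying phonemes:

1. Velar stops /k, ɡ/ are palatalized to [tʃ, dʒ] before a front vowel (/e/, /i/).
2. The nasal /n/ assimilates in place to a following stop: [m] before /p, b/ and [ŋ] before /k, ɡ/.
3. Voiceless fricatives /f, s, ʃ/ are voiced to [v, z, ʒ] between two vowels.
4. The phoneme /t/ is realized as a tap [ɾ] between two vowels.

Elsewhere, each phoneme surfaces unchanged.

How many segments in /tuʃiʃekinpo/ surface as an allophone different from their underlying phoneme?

4

Segments that undergo a rule: /ʃ/ → [ʒ] (rule 3); /ʃ/ → [ʒ] (rule 3); /k/ → [tʃ] (rule 1); /n/ → [m] (rule 2).
All other segments surface unchanged.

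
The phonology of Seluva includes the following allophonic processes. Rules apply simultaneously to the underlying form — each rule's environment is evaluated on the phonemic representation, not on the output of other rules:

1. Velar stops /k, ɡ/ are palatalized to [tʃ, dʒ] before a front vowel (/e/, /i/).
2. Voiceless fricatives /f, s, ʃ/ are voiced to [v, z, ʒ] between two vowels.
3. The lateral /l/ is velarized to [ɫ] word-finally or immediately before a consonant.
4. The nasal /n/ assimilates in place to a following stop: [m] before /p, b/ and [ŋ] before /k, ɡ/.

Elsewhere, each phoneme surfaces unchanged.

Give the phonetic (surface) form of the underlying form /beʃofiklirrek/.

/b/ — not in any rule's target class → [b].
/e/ (between /b/ and /ʃ/) is unaffected → [e].
/ʃ/ meets the environment for rule 2 (between two vowels) → [ʒ].
/o/ — not in any rule's target class → [o].
Rule 2 applies to /f/ (between /o/ and /i/: between two vowels) → [v].
/i/ stays [i].
/k/ (between /i/ and /l/): rule 1 targets it, but not before a front vowel → unchanged [k].
/l/ — between /k/ and /i/; rule 3 does not apply here → [l].
/i/ stays [i].
/r/ (between /i/ and /r/) is unaffected → [r].
/r/ (between /r/ and /e/) is unaffected → [r].
/e/ (between /r/ and /k/) is unaffected → [e].
/k/ (word-final): rule 1 targets it, but not before a front vowel → unchanged [k].

[beʒoviklirrek]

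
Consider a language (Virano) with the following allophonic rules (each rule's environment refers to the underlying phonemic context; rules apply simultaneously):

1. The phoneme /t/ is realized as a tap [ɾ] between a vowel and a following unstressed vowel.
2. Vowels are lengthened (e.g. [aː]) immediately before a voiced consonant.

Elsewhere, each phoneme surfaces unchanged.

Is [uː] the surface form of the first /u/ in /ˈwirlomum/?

/u/ (between /m/ and /m/) occurs before a voiced consonant → [uː] by rule 2.
The actual realization is [uː], which matches [uː].

Yes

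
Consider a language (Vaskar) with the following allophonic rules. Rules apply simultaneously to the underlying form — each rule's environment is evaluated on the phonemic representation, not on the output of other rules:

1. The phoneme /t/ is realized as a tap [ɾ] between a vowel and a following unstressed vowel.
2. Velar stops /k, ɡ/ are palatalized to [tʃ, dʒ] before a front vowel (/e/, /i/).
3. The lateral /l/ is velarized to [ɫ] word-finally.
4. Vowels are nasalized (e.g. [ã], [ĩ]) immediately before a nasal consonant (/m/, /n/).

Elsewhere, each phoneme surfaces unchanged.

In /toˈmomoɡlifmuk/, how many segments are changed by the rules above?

2

Segments that undergo a rule: /o/ → [õ] (rule 4); /o/ → [õ] (rule 4).
All other segments surface unchanged.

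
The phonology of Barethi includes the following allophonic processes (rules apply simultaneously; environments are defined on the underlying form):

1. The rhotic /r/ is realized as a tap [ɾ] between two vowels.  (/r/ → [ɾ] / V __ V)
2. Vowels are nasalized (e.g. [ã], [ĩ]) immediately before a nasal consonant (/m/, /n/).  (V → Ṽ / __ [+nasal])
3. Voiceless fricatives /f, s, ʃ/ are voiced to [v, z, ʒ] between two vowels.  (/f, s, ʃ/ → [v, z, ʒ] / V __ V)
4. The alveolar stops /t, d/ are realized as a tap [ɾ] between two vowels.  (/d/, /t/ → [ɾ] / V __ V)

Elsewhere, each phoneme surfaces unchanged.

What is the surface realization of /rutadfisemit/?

/r/ (word-initial) fails the environment for rule 1, so it stays [r].
/u/ (between /r/ and /t/): rule 2 targets it, but not before a nasal consonant → unchanged [u].
/t/ — between /u/ and /a/, between two vowels — surfaces as [ɾ] (rule 4).
/a/ (between /t/ and /d/) fails the environment for rule 2, so it stays [a].
/d/ (between /a/ and /f/) fails the environment for rule 4, so it stays [d].
/f/ (between /d/ and /i/): rule 3 targets it, but not between two vowels → unchanged [f].
/i/ (between /f/ and /s/) is in the target of rule 2 but the environment (before a nasal consonant) is not met → [i].
/s/ (between /i/ and /e/): between two vowels, so rule 3 applies → [z].
/e/ meets the environment for rule 2 (before a nasal consonant) → [ẽ].
/m/ (between /e/ and /i/) is unaffected → [m].
/i/ — between /m/ and /t/; rule 2 does not apply here → [i].
/t/ (word-final): rule 4 targets it, but not between two vowels → unchanged [t].

[ruɾadfizẽmit]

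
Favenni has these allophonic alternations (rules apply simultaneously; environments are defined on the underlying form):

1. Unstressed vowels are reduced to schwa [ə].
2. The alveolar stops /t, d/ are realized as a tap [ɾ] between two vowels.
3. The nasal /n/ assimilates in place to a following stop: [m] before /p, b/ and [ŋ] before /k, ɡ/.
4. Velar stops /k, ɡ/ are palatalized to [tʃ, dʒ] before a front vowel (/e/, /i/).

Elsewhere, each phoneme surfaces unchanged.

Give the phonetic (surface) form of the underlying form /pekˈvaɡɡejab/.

/p/ (word-initial) is unaffected → [p].
/e/ — between /p/ and /k/, in an unstressed syllable — surfaces as [ə] (rule 1).
/k/ (between /e/ and /v/) is in the target of rule 4 but the environment (before a front vowel) is not met → [k].
/v/ (between /k/ and /a/) is unaffected → [v].
/a/ — between /v/ and /ɡ/; rule 1 does not apply here → [a].
/ɡ/ — between /a/ and /ɡ/; rule 4 does not apply here → [ɡ].
Rule 4 applies to /ɡ/ (between /ɡ/ and /e/: before a front vowel) → [dʒ].
/e/ (between /ɡ/ and /j/): in an unstressed syllable, so rule 1 applies → [ə].
/j/ — not in any rule's target class → [j].
Rule 1 applies to /a/ (between /j/ and /b/: in an unstressed syllable) → [ə].
/b/ — not in any rule's target class → [b].

[pəkˈvaɡdʒəjəb]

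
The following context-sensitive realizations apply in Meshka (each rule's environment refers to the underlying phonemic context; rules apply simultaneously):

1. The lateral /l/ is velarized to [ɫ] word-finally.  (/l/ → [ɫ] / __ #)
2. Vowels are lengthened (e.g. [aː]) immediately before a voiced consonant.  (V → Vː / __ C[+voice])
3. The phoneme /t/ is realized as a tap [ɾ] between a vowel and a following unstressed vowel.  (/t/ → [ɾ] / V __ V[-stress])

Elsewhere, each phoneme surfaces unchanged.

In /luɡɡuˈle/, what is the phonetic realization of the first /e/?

[e]

/e/ (word-final) is in the target of rule 2 but the environment (before a voiced consonant) is not met → [e].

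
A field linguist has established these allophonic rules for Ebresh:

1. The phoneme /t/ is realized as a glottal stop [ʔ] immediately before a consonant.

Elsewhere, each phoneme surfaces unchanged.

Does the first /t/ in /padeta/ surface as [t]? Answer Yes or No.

Yes

/t/ (between /e/ and /a/): rule 1 targets it, but not immediately before a consonant → unchanged [t].
The actual realization is [t], which matches [t].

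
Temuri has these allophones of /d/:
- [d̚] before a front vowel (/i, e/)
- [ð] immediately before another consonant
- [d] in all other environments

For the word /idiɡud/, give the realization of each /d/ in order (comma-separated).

Occurrence 1 (position 2): before a front vowel (/i, e/) → [d̚].
Occurrence 2 (position 6): no conditioning environment matches → elsewhere allophone [d].

[d̚], [d]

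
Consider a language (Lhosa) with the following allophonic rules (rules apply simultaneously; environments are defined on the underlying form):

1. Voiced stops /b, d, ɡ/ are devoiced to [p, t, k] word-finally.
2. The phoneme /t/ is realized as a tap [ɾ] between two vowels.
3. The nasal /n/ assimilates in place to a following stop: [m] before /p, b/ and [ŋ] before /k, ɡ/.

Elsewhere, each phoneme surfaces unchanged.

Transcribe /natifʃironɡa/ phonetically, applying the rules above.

[naɾifʃiroŋɡa]

/n/ (word-initial) fails the environment for rule 3, so it stays [n].
/a/ (between /n/ and /t/): no rule targets it → [a].
Rule 2 applies to /t/ (between /a/ and /i/: between two vowels) → [ɾ].
/i/ stays [i].
/f/ — not in any rule's target class → [f].
/ʃ/ (between /f/ and /i/): no rule targets it → [ʃ].
/i/ stays [i].
/r/ (between /i/ and /o/): no rule targets it → [r].
/o/ (between /r/ and /n/): no rule targets it → [o].
/n/ meets the environment for rule 3 (before a labial or velar stop) → [ŋ].
/ɡ/ — between /n/ and /a/; rule 1 does not apply here → [ɡ].
/a/ — not in any rule's target class → [a].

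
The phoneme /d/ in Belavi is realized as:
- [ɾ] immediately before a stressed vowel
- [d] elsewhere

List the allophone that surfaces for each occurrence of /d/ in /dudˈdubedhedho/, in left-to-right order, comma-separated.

Occurrence 1 (position 1): no conditioning environment matches → elsewhere allophone [d].
Occurrence 2 (position 3): no conditioning environment matches → elsewhere allophone [d].
Occurrence 3 (position 4): immediately before a stressed vowel → [ɾ].
Occurrence 4 (position 8): no conditioning environment matches → elsewhere allophone [d].
Occurrence 5 (position 11): no conditioning environment matches → elsewhere allophone [d].

[d], [d], [ɾ], [d], [d]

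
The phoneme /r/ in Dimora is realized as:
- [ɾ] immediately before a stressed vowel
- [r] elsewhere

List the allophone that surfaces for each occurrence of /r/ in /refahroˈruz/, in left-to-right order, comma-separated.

[r], [r], [ɾ]

Occurrence 1 (position 1): no conditioning environment matches → elsewhere allophone [r].
Occurrence 2 (position 6): no conditioning environment matches → elsewhere allophone [r].
Occurrence 3 (position 8): immediately before a stressed vowel → [ɾ].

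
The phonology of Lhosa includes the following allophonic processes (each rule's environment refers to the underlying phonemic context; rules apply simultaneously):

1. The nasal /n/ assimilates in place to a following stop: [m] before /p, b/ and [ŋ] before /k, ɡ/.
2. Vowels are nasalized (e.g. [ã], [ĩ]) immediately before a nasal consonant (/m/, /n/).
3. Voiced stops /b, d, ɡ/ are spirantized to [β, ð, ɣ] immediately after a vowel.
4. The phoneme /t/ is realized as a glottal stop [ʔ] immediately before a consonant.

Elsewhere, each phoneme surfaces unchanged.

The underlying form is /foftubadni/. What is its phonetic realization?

/o/ (between /f/ and /f/) is in the target of rule 2 but the environment (before a nasal consonant) is not met → [o].
/t/ — between /f/ and /u/; rule 4 does not apply here → [t].
/u/ (between /t/ and /b/) is in the target of rule 2 but the environment (before a nasal consonant) is not met → [u].
/b/ — between /u/ and /a/, immediately after a vowel — surfaces as [β] (rule 3).
/a/ (between /b/ and /d/) fails the environment for rule 2, so it stays [a].
/d/ meets the environment for rule 3 (immediately after a vowel) → [ð].
/n/ (between /d/ and /i/) fails the environment for rule 1, so it stays [n].
/i/ (word-final) fails the environment for rule 2, so it stays [i].

[foftuβaðni]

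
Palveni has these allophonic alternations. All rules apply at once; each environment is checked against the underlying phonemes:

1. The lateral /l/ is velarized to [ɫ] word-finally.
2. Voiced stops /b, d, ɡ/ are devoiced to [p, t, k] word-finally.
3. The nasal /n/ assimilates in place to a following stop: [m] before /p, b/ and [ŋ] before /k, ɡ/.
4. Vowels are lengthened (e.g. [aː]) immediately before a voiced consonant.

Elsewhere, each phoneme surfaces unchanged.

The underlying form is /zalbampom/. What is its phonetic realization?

/z/ (word-initial) is unaffected → [z].
/a/ (between /z/ and /l/): before a voiced consonant, so rule 4 applies → [aː].
/l/ (between /a/ and /b/) is in the target of rule 1 but the environment (word-finally) is not met → [l].
/b/ (between /l/ and /a/) fails the environment for rule 2, so it stays [b].
/a/ (between /b/ and /m/): before a voiced consonant, so rule 4 applies → [aː].
/m/ stays [m].
/p/ (between /m/ and /o/) is unaffected → [p].
/o/ meets the environment for rule 4 (before a voiced consonant) → [oː].
/m/ (word-final) is unaffected → [m].

[zaːlbaːmpoːm]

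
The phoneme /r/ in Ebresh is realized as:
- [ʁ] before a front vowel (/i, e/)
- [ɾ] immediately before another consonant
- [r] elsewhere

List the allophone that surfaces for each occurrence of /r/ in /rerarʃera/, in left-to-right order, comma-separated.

Occurrence 1 (position 1): before a front vowel (/i, e/) → [ʁ].
Occurrence 2 (position 3): no conditioning environment matches → elsewhere allophone [r].
Occurrence 3 (position 5): immediately before another consonant → [ɾ].
Occurrence 4 (position 8): no conditioning environment matches → elsewhere allophone [r].

[ʁ], [r], [ɾ], [r]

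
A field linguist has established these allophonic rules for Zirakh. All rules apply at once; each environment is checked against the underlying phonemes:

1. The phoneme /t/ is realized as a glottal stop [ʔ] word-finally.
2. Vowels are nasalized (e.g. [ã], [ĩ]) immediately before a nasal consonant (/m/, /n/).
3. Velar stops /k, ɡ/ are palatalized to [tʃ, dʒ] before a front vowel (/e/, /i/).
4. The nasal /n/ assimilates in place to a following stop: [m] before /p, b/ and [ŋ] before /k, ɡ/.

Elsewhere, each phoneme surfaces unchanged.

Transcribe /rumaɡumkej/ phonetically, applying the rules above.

/r/ (word-initial) is unaffected → [r].
/u/ (between /r/ and /m/): before a nasal consonant, so rule 2 applies → [ũ].
/m/ — not in any rule's target class → [m].
/a/ (between /m/ and /ɡ/) fails the environment for rule 2, so it stays [a].
/ɡ/ (between /a/ and /u/) fails the environment for rule 3, so it stays [ɡ].
/u/ (between /ɡ/ and /m/): before a nasal consonant, so rule 2 applies → [ũ].
/m/ stays [m].
/k/ — between /m/ and /e/, before a front vowel — surfaces as [tʃ] (rule 3).
/e/ (between /k/ and /j/) is in the target of rule 2 but the environment (before a nasal consonant) is not met → [e].
/j/ (word-final): no rule targets it → [j].

[rũmaɡũmtʃej]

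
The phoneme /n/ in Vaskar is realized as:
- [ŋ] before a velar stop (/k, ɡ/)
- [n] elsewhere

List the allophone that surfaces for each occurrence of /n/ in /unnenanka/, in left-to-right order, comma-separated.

Occurrence 1 (position 2): no conditioning environment matches → elsewhere allophone [n].
Occurrence 2 (position 3): no conditioning environment matches → elsewhere allophone [n].
Occurrence 3 (position 5): no conditioning environment matches → elsewhere allophone [n].
Occurrence 4 (position 7): before a velar stop → [ŋ].

[n], [n], [n], [ŋ]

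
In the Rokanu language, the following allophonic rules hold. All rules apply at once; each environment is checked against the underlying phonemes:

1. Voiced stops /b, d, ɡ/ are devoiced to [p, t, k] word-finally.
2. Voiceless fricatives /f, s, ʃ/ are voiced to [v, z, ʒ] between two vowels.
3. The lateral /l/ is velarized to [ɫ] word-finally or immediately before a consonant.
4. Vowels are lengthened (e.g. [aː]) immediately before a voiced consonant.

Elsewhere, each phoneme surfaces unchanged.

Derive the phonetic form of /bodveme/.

[boːdveːme]

/b/ (word-initial): rule 1 targets it, but not word-finally → unchanged [b].
/o/ (between /b/ and /d/) occurs before a voiced consonant → [oː] by rule 4.
/d/ — between /o/ and /v/; rule 1 does not apply here → [d].
/v/ (between /d/ and /e/) is unaffected → [v].
/e/ — between /v/ and /m/, before a voiced consonant — surfaces as [eː] (rule 4).
/m/ (between /e/ and /e/): no rule targets it → [m].
/e/ — word-final; rule 4 does not apply here → [e].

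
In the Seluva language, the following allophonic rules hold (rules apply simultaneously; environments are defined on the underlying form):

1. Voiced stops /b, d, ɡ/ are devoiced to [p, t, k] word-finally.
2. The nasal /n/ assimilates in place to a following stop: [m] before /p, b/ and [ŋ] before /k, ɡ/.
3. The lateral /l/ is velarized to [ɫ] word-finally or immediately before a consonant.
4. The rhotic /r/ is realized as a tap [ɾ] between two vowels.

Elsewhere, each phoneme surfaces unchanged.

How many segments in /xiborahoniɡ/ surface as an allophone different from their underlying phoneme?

Segments that undergo a rule: /r/ → [ɾ] (rule 4); /ɡ/ → [k] (rule 1).
All other segments surface unchanged.

2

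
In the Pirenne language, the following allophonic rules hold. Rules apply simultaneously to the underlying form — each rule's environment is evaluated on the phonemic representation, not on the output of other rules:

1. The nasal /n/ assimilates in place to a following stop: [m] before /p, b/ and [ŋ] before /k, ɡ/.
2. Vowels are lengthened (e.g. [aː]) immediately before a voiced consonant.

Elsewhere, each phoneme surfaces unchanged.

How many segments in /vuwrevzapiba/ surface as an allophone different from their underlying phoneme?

Segments that undergo a rule: /u/ → [uː] (rule 2); /e/ → [eː] (rule 2); /i/ → [iː] (rule 2).
All other segments surface unchanged.

3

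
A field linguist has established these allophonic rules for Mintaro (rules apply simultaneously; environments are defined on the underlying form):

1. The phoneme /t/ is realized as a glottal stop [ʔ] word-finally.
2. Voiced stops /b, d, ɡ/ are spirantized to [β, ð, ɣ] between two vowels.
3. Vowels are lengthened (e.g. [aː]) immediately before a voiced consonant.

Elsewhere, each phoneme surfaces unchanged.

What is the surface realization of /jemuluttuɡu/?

[jeːmuːluttuːɣu]

/j/ (word-initial) is unaffected → [j].
/e/ (between /j/ and /m/) occurs before a voiced consonant → [eː] by rule 3.
/m/ (between /e/ and /u/): no rule targets it → [m].
Rule 3 applies to /u/ (between /m/ and /l/: before a voiced consonant) → [uː].
/l/ (between /u/ and /u/): no rule targets it → [l].
/u/ (between /l/ and /t/): rule 3 targets it, but not before a voiced consonant → unchanged [u].
/t/ — between /u/ and /t/; rule 1 does not apply here → [t].
/t/ (between /t/ and /u/) is in the target of rule 1 but the environment (word-finally) is not met → [t].
/u/ meets the environment for rule 3 (before a voiced consonant) → [uː].
/ɡ/ (between /u/ and /u/) occurs between two vowels → [ɣ] by rule 2.
/u/ — word-final; rule 3 does not apply here → [u].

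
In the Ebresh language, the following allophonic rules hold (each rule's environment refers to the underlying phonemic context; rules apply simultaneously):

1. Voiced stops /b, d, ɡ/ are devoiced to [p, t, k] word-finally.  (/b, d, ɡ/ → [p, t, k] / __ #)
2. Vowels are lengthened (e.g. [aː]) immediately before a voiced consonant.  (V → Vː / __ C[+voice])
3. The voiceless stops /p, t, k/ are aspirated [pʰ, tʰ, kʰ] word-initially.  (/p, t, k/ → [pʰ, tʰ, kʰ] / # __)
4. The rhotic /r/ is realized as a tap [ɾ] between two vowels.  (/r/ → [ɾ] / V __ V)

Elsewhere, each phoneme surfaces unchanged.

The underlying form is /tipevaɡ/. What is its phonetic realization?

/t/ (word-initial) occurs word-initially → [tʰ] by rule 3.
/i/ (between /t/ and /p/) fails the environment for rule 2, so it stays [i].
/p/ (between /i/ and /e/) fails the environment for rule 3, so it stays [p].
/e/ — between /p/ and /v/, before a voiced consonant — surfaces as [eː] (rule 2).
/v/ (between /e/ and /a/): no rule targets it → [v].
/a/ (between /v/ and /ɡ/) occurs before a voiced consonant → [aː] by rule 2.
Rule 1 applies to /ɡ/ (word-final: word-finally) → [k].

[tʰipeːvaːk]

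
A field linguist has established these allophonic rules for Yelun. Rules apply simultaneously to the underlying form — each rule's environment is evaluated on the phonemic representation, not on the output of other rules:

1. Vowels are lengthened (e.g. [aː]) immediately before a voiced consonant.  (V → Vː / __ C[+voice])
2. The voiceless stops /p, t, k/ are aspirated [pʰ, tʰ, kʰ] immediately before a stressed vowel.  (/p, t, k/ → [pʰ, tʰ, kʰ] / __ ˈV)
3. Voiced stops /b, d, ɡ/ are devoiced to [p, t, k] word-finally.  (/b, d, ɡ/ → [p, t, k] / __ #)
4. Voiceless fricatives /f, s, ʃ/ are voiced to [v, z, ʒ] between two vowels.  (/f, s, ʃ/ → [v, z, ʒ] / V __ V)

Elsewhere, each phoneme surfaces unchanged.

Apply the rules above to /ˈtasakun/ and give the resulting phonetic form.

[ˈtʰazakuːn]

/t/ (word-initial) occurs immediately before a stressed vowel → [tʰ] by rule 2.
/a/ (between /t/ and /s/) fails the environment for rule 1, so it stays [a].
/s/ meets the environment for rule 4 (between two vowels) → [z].
/a/ (between /s/ and /k/) is in the target of rule 1 but the environment (before a voiced consonant) is not met → [a].
/k/ (between /a/ and /u/) fails the environment for rule 2, so it stays [k].
/u/ (between /k/ and /n/): before a voiced consonant, so rule 1 applies → [uː].
/n/ stays [n].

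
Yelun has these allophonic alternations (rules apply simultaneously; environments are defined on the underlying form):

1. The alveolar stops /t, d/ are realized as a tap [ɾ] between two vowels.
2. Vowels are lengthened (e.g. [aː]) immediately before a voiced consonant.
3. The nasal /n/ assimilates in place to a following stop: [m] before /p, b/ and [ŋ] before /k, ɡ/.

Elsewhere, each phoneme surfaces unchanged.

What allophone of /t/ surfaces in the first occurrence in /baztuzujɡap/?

[t]

/t/ (between /z/ and /u/): rule 1 targets it, but not between two vowels → unchanged [t].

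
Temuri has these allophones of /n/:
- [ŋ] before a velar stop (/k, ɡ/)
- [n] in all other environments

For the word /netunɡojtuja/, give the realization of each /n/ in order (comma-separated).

Occurrence 1 (position 1): no conditioning environment matches → elsewhere allophone [n].
Occurrence 2 (position 5): before a velar stop → [ŋ].

[n], [ŋ]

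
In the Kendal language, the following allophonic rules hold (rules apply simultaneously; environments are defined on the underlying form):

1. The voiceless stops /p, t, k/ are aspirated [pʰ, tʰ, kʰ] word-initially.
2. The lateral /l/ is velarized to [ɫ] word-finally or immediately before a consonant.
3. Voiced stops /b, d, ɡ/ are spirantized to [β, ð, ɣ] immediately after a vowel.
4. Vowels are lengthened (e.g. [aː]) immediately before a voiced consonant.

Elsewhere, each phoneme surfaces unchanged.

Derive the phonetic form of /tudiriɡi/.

/t/ (word-initial) occurs word-initially → [tʰ] by rule 1.
/u/ — between /t/ and /d/, before a voiced consonant — surfaces as [uː] (rule 4).
/d/ (between /u/ and /i/) occurs immediately after a vowel → [ð] by rule 3.
/i/ (between /d/ and /r/) occurs before a voiced consonant → [iː] by rule 4.
/r/ — not in any rule's target class → [r].
Rule 4 applies to /i/ (between /r/ and /ɡ/: before a voiced consonant) → [iː].
/ɡ/ (between /i/ and /i/) occurs immediately after a vowel → [ɣ] by rule 3.
/i/ (word-final): rule 4 targets it, but not before a voiced consonant → unchanged [i].

[tʰuːðiːriːɣi]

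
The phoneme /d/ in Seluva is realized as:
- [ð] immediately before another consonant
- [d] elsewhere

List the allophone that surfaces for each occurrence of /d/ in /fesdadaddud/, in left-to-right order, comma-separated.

Occurrence 1 (position 4): no conditioning environment matches → elsewhere allophone [d].
Occurrence 2 (position 6): no conditioning environment matches → elsewhere allophone [d].
Occurrence 3 (position 8): immediately before another consonant → [ð].
Occurrence 4 (position 9): no conditioning environment matches → elsewhere allophone [d].
Occurrence 5 (position 11): no conditioning environment matches → elsewhere allophone [d].

[d], [d], [ð], [d], [d]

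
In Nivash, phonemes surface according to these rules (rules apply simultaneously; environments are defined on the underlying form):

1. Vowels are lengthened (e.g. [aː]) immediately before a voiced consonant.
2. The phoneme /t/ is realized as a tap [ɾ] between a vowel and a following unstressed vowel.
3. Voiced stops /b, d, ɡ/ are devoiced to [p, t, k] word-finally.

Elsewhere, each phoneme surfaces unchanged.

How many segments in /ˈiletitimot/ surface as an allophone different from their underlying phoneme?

Segments that undergo a rule: /i/ → [iː] (rule 1); /t/ → [ɾ] (rule 2); /t/ → [ɾ] (rule 2); /i/ → [iː] (rule 1).
All other segments surface unchanged.

4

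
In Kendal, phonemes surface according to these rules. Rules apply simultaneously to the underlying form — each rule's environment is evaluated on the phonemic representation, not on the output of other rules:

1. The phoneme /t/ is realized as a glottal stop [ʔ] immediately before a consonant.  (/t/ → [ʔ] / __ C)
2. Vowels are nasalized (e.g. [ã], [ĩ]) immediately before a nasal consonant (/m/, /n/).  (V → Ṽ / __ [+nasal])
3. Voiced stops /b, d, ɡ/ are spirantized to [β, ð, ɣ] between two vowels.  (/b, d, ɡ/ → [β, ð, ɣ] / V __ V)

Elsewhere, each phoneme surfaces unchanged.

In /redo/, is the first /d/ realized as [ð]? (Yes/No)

Yes

/d/ — between /e/ and /o/, between two vowels — surfaces as [ð] (rule 3).
The actual realization is [ð], which matches [ð].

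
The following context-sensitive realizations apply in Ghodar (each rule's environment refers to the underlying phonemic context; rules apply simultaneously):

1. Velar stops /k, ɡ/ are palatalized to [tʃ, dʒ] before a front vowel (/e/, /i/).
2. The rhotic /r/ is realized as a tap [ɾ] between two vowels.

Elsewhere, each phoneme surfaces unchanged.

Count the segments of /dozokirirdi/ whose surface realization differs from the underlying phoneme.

Segments that undergo a rule: /k/ → [tʃ] (rule 1); /r/ → [ɾ] (rule 2).
All other segments surface unchanged.

2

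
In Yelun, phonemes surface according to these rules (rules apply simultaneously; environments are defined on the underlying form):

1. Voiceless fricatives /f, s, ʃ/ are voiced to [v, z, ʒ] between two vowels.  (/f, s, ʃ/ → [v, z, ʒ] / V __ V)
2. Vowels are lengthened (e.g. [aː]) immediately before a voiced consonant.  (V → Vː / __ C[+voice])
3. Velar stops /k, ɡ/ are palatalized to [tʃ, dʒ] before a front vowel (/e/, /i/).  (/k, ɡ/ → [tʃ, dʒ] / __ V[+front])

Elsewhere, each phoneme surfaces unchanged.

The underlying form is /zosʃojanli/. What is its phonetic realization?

[zosʃoːjaːnli]

/z/ (word-initial): no rule targets it → [z].
/o/ (between /z/ and /s/) fails the environment for rule 2, so it stays [o].
/s/ — between /o/ and /ʃ/; rule 1 does not apply here → [s].
/ʃ/ — between /s/ and /o/; rule 1 does not apply here → [ʃ].
/o/ (between /ʃ/ and /j/): before a voiced consonant, so rule 2 applies → [oː].
/j/ stays [j].
Rule 2 applies to /a/ (between /j/ and /n/: before a voiced consonant) → [aː].
/n/ (between /a/ and /l/): no rule targets it → [n].
/l/ — not in any rule's target class → [l].
/i/ (word-final): rule 2 targets it, but not before a voiced consonant → unchanged [i].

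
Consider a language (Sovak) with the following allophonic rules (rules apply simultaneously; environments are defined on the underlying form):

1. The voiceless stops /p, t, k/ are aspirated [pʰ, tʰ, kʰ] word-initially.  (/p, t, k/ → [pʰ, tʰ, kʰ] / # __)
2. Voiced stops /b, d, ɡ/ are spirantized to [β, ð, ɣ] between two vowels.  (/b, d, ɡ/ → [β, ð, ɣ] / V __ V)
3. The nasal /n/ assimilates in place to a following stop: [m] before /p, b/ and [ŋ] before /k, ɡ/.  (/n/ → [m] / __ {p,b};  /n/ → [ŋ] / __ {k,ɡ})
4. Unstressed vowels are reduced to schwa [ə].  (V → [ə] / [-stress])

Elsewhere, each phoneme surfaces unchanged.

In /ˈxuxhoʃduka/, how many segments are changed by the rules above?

3

Segments that undergo a rule: /o/ → [ə] (rule 4); /u/ → [ə] (rule 4); /a/ → [ə] (rule 4).
All other segments surface unchanged.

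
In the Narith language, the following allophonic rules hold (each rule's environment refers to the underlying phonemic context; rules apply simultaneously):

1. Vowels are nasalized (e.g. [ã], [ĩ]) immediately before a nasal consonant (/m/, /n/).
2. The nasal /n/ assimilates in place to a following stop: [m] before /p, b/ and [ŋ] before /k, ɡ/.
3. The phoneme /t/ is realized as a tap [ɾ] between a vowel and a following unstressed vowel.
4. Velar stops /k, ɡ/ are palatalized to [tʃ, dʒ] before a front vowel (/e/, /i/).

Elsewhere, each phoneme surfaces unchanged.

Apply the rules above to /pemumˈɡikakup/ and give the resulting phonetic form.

[pẽmũmˈdʒikakup]

/p/ (word-initial) is unaffected → [p].
Rule 1 applies to /e/ (between /p/ and /m/: before a nasal consonant) → [ẽ].
/m/ (between /e/ and /u/): no rule targets it → [m].
/u/ (between /m/ and /m/) occurs before a nasal consonant → [ũ] by rule 1.
/m/ (between /u/ and /ɡ/) is unaffected → [m].
/ɡ/ meets the environment for rule 4 (before a front vowel) → [dʒ].
/i/ — between /ɡ/ and /k/; rule 1 does not apply here → [i].
/k/ (between /i/ and /a/): rule 4 targets it, but not before a front vowel → unchanged [k].
/a/ (between /k/ and /k/): rule 1 targets it, but not before a nasal consonant → unchanged [a].
/k/ — between /a/ and /u/; rule 4 does not apply here → [k].
/u/ (between /k/ and /p/) is in the target of rule 1 but the environment (before a nasal consonant) is not met → [u].
/p/ stays [p].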